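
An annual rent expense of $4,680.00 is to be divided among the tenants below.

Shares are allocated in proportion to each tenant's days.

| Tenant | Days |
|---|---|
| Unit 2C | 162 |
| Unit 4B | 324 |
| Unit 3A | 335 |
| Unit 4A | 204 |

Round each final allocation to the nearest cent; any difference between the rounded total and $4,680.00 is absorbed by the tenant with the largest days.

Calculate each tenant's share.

Combined days = 162 + 324 + 335 + 204 = 1,025.
Proportional shares: Unit 2C 739.6683; Unit 4B 1,479.3366; Unit 3A 1,529.5610; Unit 4A 931.4341.
After rounding (cent): Unit 2C $739.67; Unit 4B $1,479.34; Unit 3A $1,529.56; Unit 4A $931.43. Sum = $4,680.00.
Sum already equals the total — no adjustment.

Unit 2C: $739.67 · Unit 4B: $1,479.34 · Unit 3A: $1,529.56 · Unit 4A: $931.43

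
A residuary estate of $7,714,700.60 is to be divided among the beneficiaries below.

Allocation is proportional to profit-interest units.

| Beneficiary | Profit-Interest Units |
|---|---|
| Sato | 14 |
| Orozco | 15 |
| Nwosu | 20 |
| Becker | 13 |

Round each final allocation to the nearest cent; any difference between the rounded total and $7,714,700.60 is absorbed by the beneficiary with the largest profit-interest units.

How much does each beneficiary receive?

Sato: $1,742,029.17; Orozco: $1,866,459.82; Nwosu: $2,488,613.10; Becker: $1,617,598.51

Sum of profit-interest units: 14 + 15 + 20 + 13 = 62.
Unrounded shares: Sato 1,742,029.1677; Orozco 1,866,459.8226; Nwosu 2,488,613.0968; Becker 1,617,598.5129.
After rounding (cent): Sato $1,742,029.17; Orozco $1,866,459.82; Nwosu $2,488,613.10; Becker $1,617,598.51. Sum = $7,714,700.60.
No rounding difference to absorb.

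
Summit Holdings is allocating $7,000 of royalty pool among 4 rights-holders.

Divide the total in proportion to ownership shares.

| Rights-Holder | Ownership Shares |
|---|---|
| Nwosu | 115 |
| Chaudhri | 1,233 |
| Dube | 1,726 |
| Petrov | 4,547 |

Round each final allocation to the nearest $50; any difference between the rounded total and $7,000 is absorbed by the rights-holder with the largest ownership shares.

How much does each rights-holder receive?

Total ownership shares = 115 + 1,233 + 1,726 + 4,547 = 7,621.
Raw shares: Nwosu 105.63; Chaudhri 1,132.53; Dube 1,585.36; Petrov 4,176.49.
At nearest $50: Nwosu $100; Chaudhri $1,150; Dube $1,600; Petrov $4,200. Sum = $7,050.
Difference $7,000 − $7,050 = −$50 applied to largest ownership shares (Petrov): Petrov becomes $4,150.

Nwosu: $100 · Chaudhri: $1,150 · Dube: $1,600 · Petrov: $4,150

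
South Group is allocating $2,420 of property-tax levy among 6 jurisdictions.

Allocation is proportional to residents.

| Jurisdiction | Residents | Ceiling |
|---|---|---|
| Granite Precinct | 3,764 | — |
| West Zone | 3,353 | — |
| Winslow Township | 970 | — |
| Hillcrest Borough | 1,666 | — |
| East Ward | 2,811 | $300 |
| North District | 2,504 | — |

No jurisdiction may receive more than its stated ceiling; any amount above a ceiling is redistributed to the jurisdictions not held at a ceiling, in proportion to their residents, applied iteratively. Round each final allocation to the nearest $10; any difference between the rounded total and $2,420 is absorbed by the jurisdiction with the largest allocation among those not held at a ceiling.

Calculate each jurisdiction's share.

Residents total: 15,068.
Unconstrained shares: Granite Precinct 604.52; West Zone 538.51; Winslow Township 155.79; Hillcrest Borough 267.57; East Ward 451.46; North District 402.16.
Cap binds for East Ward ($300); residual $2,120 reallocated over remaining residents 12,257.
Redistributed shares: Granite Precinct 651.03 → $650; West Zone 579.94 → $580; Winslow Township 167.77 → $170; Hillcrest Borough 288.16 → $290; North District 433.10 → $430.

Granite Precinct: $650 · West Zone: $580 · Winslow Township: $170 · Hillcrest Borough: $290 · East Ward: $300 · North District: $430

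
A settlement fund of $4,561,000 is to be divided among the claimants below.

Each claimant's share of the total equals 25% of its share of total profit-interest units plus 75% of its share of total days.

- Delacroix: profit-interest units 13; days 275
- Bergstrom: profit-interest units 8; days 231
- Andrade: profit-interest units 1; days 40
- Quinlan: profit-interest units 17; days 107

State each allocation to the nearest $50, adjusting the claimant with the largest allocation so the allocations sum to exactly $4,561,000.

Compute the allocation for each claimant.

Delacroix: $1,820,650 · Bergstrom: $1,444,000 · Andrade: $238,800 · Quinlan: $1,057,550

Profit-interest units total 39; days total 653.
Composite weights (25% profit-interest units + 75% days): Delacroix 0.3992; Bergstrom 0.3166; Andrade 0.0524; Quinlan 0.2319.
Pro-rata amounts: Delacroix 1,820,674.83; Bergstrom 1,443,994.30; Andrade 238,777.76; Quinlan 1,057,553.11.
Rounded to nearest $50: Delacroix $1,820,650; Bergstrom $1,444,000; Andrade $238,800; Quinlan $1,057,550. Sum = $4,561,000.
Rounded total matches; no reconciliation needed.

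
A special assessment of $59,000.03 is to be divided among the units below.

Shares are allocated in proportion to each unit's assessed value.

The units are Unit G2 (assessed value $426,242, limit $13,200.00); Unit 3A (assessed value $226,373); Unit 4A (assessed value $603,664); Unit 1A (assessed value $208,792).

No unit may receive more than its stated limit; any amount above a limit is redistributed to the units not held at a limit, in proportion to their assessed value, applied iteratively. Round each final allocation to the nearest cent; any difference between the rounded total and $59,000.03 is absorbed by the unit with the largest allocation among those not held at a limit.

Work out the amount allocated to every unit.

Unit G2: $13,200.00 | Unit 3A: $9,980.36 | Unit 4A: $26,614.42 | Unit 1A: $9,205.25

Assessed value total: 1,465,071.
Proportional shares (ignoring caps): Unit G2 17,165.2369; Unit 3A 9,116.2911; Unit 4A 24,310.2171; Unit 1A 8,408.2848.
Held at cap: Unit G2 ($13,200.00); balance $45,800.03 reallocated over remaining assessed value 1,038,829.
Redistributed shares: Unit 3A 9,980.3627 → $9,980.36; Unit 4A 26,614.4181 → $26,614.42; Unit 1A 9,205.2492 → $9,205.25.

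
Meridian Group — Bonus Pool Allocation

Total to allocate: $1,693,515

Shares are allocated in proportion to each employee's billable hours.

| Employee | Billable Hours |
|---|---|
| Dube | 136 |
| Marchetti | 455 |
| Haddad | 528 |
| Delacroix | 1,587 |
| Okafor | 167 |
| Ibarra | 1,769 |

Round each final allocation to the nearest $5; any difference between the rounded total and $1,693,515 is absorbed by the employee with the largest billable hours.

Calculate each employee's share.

Dube: $49,615 · Marchetti: $165,995 · Haddad: $192,625 · Delacroix: $578,975 · Okafor: $60,925 · Ibarra: $645,380

Combined billable hours = 4,642.
Proportional shares: Dube 136/4,642 × $1,693,515 = 49,616.12; Marchetti 455/4,642 × $1,693,515 = 165,995.12; Haddad 528/4,642 × $1,693,515 = 192,627.30; Delacroix 1,587/4,642 × $1,693,515 = 578,976.37; Okafor 167/4,642 × $1,693,515 = 60,925.68; Ibarra 1,769/4,642 × $1,693,515 = 645,374.42.
Rounded to nearest $5: Dube $49,615; Marchetti $165,995; Haddad $192,625; Delacroix $578,975; Okafor $60,925; Ibarra $645,375. Sum = $1,693,510.
Difference $1,693,515 − $1,693,510 = +$5 applied to largest billable hours (Ibarra): Ibarra becomes $645,380.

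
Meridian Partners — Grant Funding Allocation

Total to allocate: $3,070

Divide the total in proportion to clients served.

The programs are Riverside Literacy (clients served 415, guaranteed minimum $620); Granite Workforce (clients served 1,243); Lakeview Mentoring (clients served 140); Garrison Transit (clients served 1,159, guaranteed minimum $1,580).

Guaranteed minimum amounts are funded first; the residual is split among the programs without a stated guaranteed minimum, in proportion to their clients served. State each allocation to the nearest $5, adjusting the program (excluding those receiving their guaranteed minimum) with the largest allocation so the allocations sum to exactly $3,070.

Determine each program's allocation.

Riverside Literacy: $620; Granite Workforce: $780; Lakeview Mentoring: $90; Garrison Transit: $1,580

Fund the minimums — Riverside Literacy $620; Garrison Transit $1,580. Balance $870.
Balance split over remaining clients served 1,383: Granite Workforce 781.93 → $780; Lakeview Mentoring 88.07 → $90.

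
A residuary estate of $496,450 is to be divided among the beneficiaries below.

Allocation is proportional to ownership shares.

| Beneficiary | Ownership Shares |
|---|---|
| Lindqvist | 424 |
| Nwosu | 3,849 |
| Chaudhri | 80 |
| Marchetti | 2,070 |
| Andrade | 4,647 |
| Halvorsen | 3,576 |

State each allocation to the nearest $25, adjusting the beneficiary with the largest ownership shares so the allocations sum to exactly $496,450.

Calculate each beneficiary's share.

Sum of ownership shares: 14,646.
Unrounded shares: Lindqvist 424/14,646 × $496,450 = 14,372.17; Nwosu 3,849/14,646 × $496,450 = 130,468.12; Chaudhri 80/14,646 × $496,450 = 2,711.73; Marchetti 2,070/14,646 × $496,450 = 70,166.02; Andrade 4,647/14,646 × $496,450 = 157,517.63; Halvorsen 3,576/14,646 × $496,450 = 121,214.34.
Rounded to nearest $25: Lindqvist $14,375; Nwosu $130,475; Chaudhri $2,700; Marchetti $70,175; Andrade $157,525; Halvorsen $121,225. Sum = $496,475.
Difference $496,450 − $496,475 = −$25 applied to largest ownership shares (Andrade): Andrade becomes $157,500.

Lindqvist: $14,375 | Nwosu: $130,475 | Chaudhri: $2,700 | Marchetti: $70,175 | Andrade: $157,500 | Halvorsen: $121,225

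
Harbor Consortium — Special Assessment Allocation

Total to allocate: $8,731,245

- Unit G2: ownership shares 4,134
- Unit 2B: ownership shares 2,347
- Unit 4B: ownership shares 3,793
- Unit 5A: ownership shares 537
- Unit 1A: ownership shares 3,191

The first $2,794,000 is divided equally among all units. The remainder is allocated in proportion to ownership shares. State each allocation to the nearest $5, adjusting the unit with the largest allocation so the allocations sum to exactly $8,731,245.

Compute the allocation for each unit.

Unit G2: $2,311,730 · Unit 2B: $1,553,995 · Unit 4B: $2,167,140 · Unit 5A: $786,505 · Unit 1A: $1,911,875

$2,794,000 shared equally gives $558,800 per unit.
Remainder $5,937,245 by ownership shares (total 14,002): Unit G2 1,752,933.21 → $1,752,935; Unit 2B 995,194.54 → $995,195; Unit 4B 1,608,339.54 → $1,608,340; Unit 5A 227,703.23 → $227,705; Unit 1A 1,353,074.47 → $1,353,075.
Rounding difference −$5 on remainder applied to Unit G2.
Totals: Unit G2 $558,800 + $1,752,930 = $2,311,730; Unit 2B $558,800 + $995,195 = $1,553,995; Unit 4B $558,800 + $1,608,340 = $2,167,140; Unit 5A $558,800 + $227,705 = $786,505; Unit 1A $558,800 + $1,353,075 = $1,911,875.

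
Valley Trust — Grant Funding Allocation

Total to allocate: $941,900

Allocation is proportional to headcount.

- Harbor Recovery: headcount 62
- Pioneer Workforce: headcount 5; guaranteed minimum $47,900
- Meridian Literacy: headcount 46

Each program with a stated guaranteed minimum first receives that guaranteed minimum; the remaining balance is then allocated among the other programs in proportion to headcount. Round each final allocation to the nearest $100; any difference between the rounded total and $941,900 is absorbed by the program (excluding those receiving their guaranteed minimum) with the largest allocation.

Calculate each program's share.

Guaranteed amounts: Pioneer Workforce $47,900. Balance $894,000.
Balance split over remaining headcount 108: Harbor Recovery 513,222.22 → $513,200; Meridian Literacy 380,777.78 → $380,800.

Harbor Recovery: $513,200 | Pioneer Workforce: $47,900 | Meridian Literacy: $380,800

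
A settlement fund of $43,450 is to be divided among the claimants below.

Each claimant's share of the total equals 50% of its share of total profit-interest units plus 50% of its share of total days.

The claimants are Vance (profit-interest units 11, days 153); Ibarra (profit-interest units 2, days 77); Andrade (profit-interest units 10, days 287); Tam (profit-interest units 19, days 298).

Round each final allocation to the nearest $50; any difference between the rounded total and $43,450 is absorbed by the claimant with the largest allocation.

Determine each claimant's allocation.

Profit-interest units total 42; days total 815.
Blended shares (50% profit-interest units + 50% days): Vance 0.2248; Ibarra 0.0710; Andrade 0.2951; Tam 0.4090.
Proportional shares: Vance 9,768.32; Ibarra 3,087.07; Andrade 12,823.02; Tam 17,771.60.
Rounded to nearest $50: Vance $9,750; Ibarra $3,100; Andrade $12,800; Tam $17,750. Sum = $43,400.
Difference $43,450 − $43,400 = +$50 applied to largest allocation (Tam): Tam becomes $17,800.

Vance: $9,750 · Ibarra: $3,100 · Andrade: $12,800 · Tam: $17,800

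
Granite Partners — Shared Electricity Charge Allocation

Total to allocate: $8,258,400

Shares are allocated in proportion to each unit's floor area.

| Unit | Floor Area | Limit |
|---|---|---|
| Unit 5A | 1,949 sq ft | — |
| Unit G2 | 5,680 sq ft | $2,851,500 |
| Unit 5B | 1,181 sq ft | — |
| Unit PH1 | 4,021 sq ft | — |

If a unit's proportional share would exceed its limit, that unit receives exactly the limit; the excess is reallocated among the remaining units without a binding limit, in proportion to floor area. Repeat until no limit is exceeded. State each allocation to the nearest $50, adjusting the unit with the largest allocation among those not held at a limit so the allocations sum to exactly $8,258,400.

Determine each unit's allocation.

Combined floor area = 12,831.
Proportional shares (ignoring caps): Unit 5A 1,254,432.36; Unit G2 3,655,811.08; Unit 5B 760,125.51; Unit PH1 2,588,031.05.
Held at cap: Unit G2 ($2,851,500); remaining pool $5,406,900 reallocated over remaining floor area 7,151.
Redistributed shares: Unit 5A 1,473,646.78 → $1,473,650; Unit 5B 892,958.87 → $892,950; Unit PH1 3,040,294.35 → $3,040,300.

Unit 5A: $1,473,650 · Unit G2: $2,851,500 · Unit 5B: $892,950 · Unit PH1: $3,040,300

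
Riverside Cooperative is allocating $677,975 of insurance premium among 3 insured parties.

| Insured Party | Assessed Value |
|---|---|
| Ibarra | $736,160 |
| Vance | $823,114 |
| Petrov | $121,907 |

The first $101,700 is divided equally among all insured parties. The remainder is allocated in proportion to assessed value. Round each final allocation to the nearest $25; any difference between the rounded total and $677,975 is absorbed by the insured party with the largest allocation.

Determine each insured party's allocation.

Ibarra: $286,250; Vance: $316,050; Petrov: $75,675

First tranche $101,700 split equally: $33,900 each.
Remainder $576,275 by assessed value (total 1,681,181): Ibarra 252,340.83 → $252,350; Vance 282,146.91 → $282,150; Petrov 41,787.27 → $41,775.
Totals: Ibarra $33,900 + $252,350 = $286,250; Vance $33,900 + $282,150 = $316,050; Petrov $33,900 + $41,775 = $75,675.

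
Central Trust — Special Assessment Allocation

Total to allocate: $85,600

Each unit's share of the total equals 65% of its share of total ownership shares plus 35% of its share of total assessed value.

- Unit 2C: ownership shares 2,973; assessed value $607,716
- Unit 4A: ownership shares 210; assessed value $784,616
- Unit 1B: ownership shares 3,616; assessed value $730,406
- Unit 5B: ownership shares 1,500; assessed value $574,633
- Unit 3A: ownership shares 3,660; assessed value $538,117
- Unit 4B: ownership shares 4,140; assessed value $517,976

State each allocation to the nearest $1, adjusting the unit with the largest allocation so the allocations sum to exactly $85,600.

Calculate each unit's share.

Unit 2C: $15,126 · Unit 4A: $6,989 · Unit 1B: $18,327 · Unit 5B: $9,771 · Unit 3A: $16,945 · Unit 4B: $18,442

Totals — ownership shares 16,099, assessed value 3,753,464.
Composite weights (65% ownership shares + 35% assessed value): Unit 2C 0.1767; Unit 4A 0.0816; Unit 1B 0.2141; Unit 5B 0.1141; Unit 3A 0.1980; Unit 4B 0.2155.
Unrounded shares: Unit 2C 15,125.80; Unit 4A 6,988.56; Unit 1B 18,327.38; Unit 5B 9,770.87; Unit 3A 16,944.61; Unit 4B 18,442.78.
At nearest $1: Unit 2C $15,126; Unit 4A $6,989; Unit 1B $18,327; Unit 5B $9,771; Unit 3A $16,945; Unit 4B $18,443. Sum = $85,601.
Difference $85,600 − $85,601 = −$1 applied to largest allocation (Unit 4B): Unit 4B becomes $18,442.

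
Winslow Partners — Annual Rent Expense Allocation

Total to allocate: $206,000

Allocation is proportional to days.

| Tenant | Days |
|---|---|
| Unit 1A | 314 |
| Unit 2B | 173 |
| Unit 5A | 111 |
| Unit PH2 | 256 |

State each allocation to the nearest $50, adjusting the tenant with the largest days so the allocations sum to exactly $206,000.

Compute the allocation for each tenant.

Days total: 854.
Pro-rata amounts: Unit 1A 314/854 × $206,000 = 75,742.39; Unit 2B 173/854 × $206,000 = 41,730.68; Unit 5A 111/854 × $206,000 = 26,775.18; Unit PH2 256/854 × $206,000 = 61,751.76.
After rounding ($50): Unit 1A $75,750; Unit 2B $41,750; Unit 5A $26,800; Unit PH2 $61,750. Sum = $206,050.
Difference $206,000 − $206,050 = −$50 applied to largest days (Unit 1A): Unit 1A becomes $75,700.

Unit 1A: $75,700 · Unit 2B: $41,750 · Unit 5A: $26,800 · Unit PH2: $61,750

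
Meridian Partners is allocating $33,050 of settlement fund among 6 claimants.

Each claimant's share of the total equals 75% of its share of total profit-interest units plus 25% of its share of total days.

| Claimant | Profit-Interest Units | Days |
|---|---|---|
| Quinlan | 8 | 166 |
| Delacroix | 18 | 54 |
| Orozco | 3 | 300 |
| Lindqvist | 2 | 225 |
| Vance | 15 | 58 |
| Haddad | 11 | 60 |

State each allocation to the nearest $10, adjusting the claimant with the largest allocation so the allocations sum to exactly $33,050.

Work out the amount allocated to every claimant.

Profit-interest units total 57; days total 863.
Blended shares (75% profit-interest units + 25% days): Quinlan 0.1534; Delacroix 0.2525; Orozco 0.1264; Lindqvist 0.0915; Vance 0.2142; Haddad 0.1621.
Pro-rata amounts: Quinlan 5,068.26; Delacroix 8,344.64; Orozco 4,176.85; Lindqvist 3,023.92; Vance 7,078.33; Haddad 5,358.00.
At nearest $10: Quinlan $5,070; Delacroix $8,340; Orozco $4,180; Lindqvist $3,020; Vance $7,080; Haddad $5,360. Sum = $33,050.
Rounded total matches; no reconciliation needed.

Quinlan: $5,070 · Delacroix: $8,340 · Orozco: $4,180 · Lindqvist: $3,020 · Vance: $7,080 · Haddad: $5,360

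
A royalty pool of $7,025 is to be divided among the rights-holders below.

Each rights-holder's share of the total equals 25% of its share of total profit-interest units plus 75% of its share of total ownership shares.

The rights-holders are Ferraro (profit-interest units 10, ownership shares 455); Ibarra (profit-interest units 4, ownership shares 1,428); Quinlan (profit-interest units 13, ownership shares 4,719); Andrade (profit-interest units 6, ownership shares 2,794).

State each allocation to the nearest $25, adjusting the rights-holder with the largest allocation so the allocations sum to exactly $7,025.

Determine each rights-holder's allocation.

Profit-interest units total 33; ownership shares total 9,396.
Blended shares (25% profit-interest units + 75% ownership shares): Ferraro 0.1121; Ibarra 0.1443; Quinlan 0.4752; Andrade 0.2685.
Pro-rata amounts: Ferraro 787.34; Ibarra 1,013.62; Quinlan 3,338.01; Andrade 1,886.04.
Rounded to nearest $25: Ferraro $775; Ibarra $1,025; Quinlan $3,350; Andrade $1,875. Sum = $7,025.
Sum already equals the total — no adjustment.

Ferraro: $775 · Ibarra: $1,025 · Quinlan: $3,350 · Andrade: $1,875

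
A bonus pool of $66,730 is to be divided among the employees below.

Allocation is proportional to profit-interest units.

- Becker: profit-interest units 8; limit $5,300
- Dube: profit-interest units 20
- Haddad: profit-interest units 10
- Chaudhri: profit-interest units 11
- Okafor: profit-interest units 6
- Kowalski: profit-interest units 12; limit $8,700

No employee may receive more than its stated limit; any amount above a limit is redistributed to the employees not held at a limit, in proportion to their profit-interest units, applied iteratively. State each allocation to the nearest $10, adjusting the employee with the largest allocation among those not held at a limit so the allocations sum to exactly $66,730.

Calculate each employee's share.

Becker: $5,300 · Dube: $22,440 · Haddad: $11,220 · Chaudhri: $12,340 · Okafor: $6,730 · Kowalski: $8,700

Combined profit-interest units = 67.
Unconstrained shares: Becker 7,967.76; Dube 19,919.40; Haddad 9,959.70; Chaudhri 10,955.67; Okafor 5,975.82; Kowalski 11,951.64.
Held at cap: Becker ($5,300), Kowalski ($8,700); balance $52,730 reallocated over remaining profit-interest units 47.
Redistributed shares: Dube 22,438.30 → $22,440; Haddad 11,219.15 → $11,220; Chaudhri 12,341.06 → $12,340; Okafor 6,731.49 → $6,730.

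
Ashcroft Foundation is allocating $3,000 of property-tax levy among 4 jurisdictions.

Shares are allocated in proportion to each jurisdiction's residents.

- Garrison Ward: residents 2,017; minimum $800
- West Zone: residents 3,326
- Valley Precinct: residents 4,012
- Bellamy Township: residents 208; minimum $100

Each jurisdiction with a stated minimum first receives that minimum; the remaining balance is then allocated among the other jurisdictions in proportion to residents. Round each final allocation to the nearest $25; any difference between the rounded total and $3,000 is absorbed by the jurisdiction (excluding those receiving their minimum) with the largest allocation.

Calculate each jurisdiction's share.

Fund the minimums — Garrison Ward $800; Bellamy Township $100. Balance $2,100.
Balance split over remaining residents 7,338: West Zone 951.84 → $950; Valley Precinct 1,148.16 → $1,150.

Garrison Ward: $800 | West Zone: $950 | Valley Precinct: $1,150 | Bellamy Township: $100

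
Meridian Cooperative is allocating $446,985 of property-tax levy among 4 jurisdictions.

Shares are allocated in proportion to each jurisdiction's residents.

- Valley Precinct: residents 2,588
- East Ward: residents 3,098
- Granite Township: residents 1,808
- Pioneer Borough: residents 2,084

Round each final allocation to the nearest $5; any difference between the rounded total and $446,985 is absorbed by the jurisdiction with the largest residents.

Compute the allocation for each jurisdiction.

Valley Precinct: $120,775 · East Ward: $144,580 · Granite Township: $84,375 · Pioneer Borough: $97,255

Total residents = 2,588 + 3,098 + 1,808 + 2,084 = 9,578.
Proportional shares: Valley Precinct 120,776.49; East Ward 144,577.11; Granite Township 84,375.54; Pioneer Borough 97,255.87.
Rounded to nearest $5: Valley Precinct $120,775; East Ward $144,575; Granite Township $84,375; Pioneer Borough $97,255. Sum = $446,980.
Difference $446,985 − $446,980 = +$5 applied to largest residents (East Ward): East Ward becomes $144,580.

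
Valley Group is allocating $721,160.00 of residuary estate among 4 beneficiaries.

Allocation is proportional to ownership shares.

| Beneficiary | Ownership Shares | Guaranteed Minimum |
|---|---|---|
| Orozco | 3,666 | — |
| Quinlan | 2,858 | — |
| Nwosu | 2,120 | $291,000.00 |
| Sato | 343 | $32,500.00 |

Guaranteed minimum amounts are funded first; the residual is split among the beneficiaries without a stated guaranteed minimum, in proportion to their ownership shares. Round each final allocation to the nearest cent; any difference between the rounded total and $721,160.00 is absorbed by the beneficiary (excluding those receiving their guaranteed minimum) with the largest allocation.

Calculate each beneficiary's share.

Orozco: $223,455.17 · Quinlan: $174,204.83 · Nwosu: $291,000.00 · Sato: $32,500.00

Minimums first: Nwosu $291,000.00; Sato $32,500.00. Remaining pool $397,660.00.
Remaining pool split over remaining ownership shares 6,524: Orozco 223,455.1747 → $223,455.17; Quinlan 174,204.8253 → $174,204.83.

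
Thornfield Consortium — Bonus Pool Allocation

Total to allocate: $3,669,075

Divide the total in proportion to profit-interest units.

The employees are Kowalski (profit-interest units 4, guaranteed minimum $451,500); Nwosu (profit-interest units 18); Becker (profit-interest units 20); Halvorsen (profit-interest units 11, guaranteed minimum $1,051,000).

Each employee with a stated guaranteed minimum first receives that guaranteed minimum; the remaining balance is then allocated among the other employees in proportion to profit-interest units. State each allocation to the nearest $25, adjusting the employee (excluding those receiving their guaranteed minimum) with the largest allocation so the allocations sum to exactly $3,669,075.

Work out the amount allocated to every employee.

Kowalski: $451,500; Nwosu: $1,026,275; Becker: $1,140,300; Halvorsen: $1,051,000

Minimums first: Kowalski $451,500; Halvorsen $1,051,000. Balance $2,166,575.
Balance split over remaining profit-interest units 38: Nwosu 1,026,272.37 → $1,026,275; Becker 1,140,302.63 → $1,140,300.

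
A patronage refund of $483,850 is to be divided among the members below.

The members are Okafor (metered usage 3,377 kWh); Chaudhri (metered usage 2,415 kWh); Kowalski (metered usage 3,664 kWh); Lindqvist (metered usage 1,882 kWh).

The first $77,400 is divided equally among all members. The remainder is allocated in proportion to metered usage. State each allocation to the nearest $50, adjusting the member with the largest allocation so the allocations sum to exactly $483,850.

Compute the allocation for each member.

Okafor: $140,400 · Chaudhri: $105,900 · Kowalski: $150,750 · Lindqvist: $86,800

Equal tier: $77,400 ÷ 4 = $19,350 apiece.
Remainder $406,450 by metered usage (total 11,338): Okafor 121,060.30 → $121,050; Chaudhri 86,574.07 → $86,550; Kowalski 131,348.81 → $131,350; Lindqvist 67,466.83 → $67,450.
Rounding difference +$50 on remainder applied to Kowalski.
Totals: Okafor $19,350 + $121,050 = $140,400; Chaudhri $19,350 + $86,550 = $105,900; Kowalski $19,350 + $131,400 = $150,750; Lindqvist $19,350 + $67,450 = $86,800.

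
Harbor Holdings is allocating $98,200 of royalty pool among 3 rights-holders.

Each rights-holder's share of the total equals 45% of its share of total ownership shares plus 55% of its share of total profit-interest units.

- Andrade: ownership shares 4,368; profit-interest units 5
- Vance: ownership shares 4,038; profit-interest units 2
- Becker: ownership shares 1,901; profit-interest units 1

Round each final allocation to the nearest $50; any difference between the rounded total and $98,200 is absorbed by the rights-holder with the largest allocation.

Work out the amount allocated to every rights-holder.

Andrade: $52,500 · Vance: $30,800 · Becker: $14,900

Ownership shares total 10,307; profit-interest units total 8.
Combined weights (45% ownership shares + 55% profit-interest units): Andrade 0.5345; Vance 0.3138; Becker 0.1517.
Proportional shares: Andrade 52,483.51; Vance 30,814.93; Becker 14,901.55.
Rounded to nearest $50: Andrade $52,500; Vance $30,800; Becker $14,900. Sum = $98,200.
No rounding difference to absorb.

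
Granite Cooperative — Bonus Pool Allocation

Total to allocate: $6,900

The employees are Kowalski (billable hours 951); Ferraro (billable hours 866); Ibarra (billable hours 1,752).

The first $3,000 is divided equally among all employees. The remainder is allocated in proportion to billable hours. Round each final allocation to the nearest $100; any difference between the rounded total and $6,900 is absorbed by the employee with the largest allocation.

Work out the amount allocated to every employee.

$3,000 shared equally gives $1,000 per employee.
Remainder $3,900 by billable hours (total 3,569): Kowalski 1,039.20 → $1,000; Ferraro 946.32 → $900; Ibarra 1,914.49 → $1,900.
Rounding difference +$100 on remainder applied to Ibarra.
Totals: Kowalski $1,000 + $1,000 = $2,000; Ferraro $1,000 + $900 = $1,900; Ibarra $1,000 + $2,000 = $3,000.

Kowalski: $2,000 · Ferraro: $1,900 · Ibarra: $3,000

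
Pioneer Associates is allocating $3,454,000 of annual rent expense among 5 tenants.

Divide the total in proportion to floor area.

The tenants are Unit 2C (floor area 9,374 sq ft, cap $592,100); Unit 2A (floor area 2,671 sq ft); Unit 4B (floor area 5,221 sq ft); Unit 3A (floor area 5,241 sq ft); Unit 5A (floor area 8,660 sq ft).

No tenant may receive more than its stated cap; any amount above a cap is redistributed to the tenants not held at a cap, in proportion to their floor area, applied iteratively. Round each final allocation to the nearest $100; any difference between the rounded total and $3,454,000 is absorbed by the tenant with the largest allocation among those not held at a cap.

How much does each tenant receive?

Unit 2C: $592,100; Unit 2A: $350,800; Unit 4B: $685,600; Unit 3A: $688,300; Unit 5A: $1,137,200

Combined floor area = 31,167.
Proportional shares (ignoring caps): Unit 2C 1,038,848.65; Unit 2A 296,006.48; Unit 4B 578,603.46; Unit 3A 580,819.91; Unit 5A 959,721.50.
Held at cap: Unit 2C ($592,100); balance $2,861,900 reallocated over remaining floor area 21,793.
Remaining shares: Unit 2A 350,761.02 → $350,800; Unit 4B 685,632.08 → $685,600; Unit 3A 688,258.52 → $688,300; Unit 5A 1,137,248.38 → $1,137,200.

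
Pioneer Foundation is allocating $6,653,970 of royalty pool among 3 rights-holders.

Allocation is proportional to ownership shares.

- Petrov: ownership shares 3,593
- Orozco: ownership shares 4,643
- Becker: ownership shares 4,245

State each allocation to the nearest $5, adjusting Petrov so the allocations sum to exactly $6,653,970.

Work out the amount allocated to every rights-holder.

Petrov: $1,915,525; Orozco: $2,475,315; Becker: $2,263,130

Ownership shares total: 12,481.
Raw shares: Petrov 3,593/12,481 × $6,653,970 = 1,915,528.74; Orozco 4,643/12,481 × $6,653,970 = 2,475,313.09; Becker 4,245/12,481 × $6,653,970 = 2,263,128.17.
Rounded to nearest $5: Petrov $1,915,530; Orozco $2,475,315; Becker $2,263,130. Sum = $6,653,975.
Difference $6,653,970 − $6,653,975 = −$5 applied to Petrov: Petrov becomes $1,915,525.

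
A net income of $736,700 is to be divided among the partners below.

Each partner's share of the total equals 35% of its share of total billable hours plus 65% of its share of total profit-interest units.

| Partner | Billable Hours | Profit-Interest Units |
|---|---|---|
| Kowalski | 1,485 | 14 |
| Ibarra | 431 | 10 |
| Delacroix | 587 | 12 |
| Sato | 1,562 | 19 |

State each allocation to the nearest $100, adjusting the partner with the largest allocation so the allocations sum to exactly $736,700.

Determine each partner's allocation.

Kowalski: $216,100 · Ibarra: $114,400 · Delacroix: $141,700 · Sato: $264,500

Totals — billable hours 4,065, profit-interest units 55.
Blended shares (35% billable hours + 65% profit-interest units): Kowalski 0.2933; Ibarra 0.1553; Delacroix 0.1924; Sato 0.3590.
Raw shares: Kowalski 216,084.66; Ibarra 114,403.09; Delacroix 141,711.16; Sato 264,501.08.
After rounding ($100): Kowalski $216,100; Ibarra $114,400; Delacroix $141,700; Sato $264,500. Sum = $736,700.
Sum already equals the total — no adjustment.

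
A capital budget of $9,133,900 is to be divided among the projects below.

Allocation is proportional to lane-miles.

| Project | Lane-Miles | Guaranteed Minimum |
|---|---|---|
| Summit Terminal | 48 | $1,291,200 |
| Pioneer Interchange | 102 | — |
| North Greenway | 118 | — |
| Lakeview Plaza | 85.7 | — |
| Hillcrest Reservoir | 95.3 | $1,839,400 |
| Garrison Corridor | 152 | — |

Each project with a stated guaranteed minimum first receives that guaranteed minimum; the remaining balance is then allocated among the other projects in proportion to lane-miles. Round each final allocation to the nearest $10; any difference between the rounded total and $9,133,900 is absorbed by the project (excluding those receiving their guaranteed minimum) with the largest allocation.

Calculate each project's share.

Fund the minimums — Summit Terminal $1,291,200; Hillcrest Reservoir $1,839,400. Residual $6,003,300.
Residual split over remaining lane-miles 457.7: Pioneer Interchange 1,337,855.80 → $1,337,860; North Greenway 1,547,715.53 → $1,547,720; Lakeview Plaza 1,124,061.20 → $1,124,060; Garrison Corridor 1,993,667.47 → $1,993,670.
Rounding difference −$10 applied to Garrison Corridor → $1,993,660.

Summit Terminal: $1,291,200 · Pioneer Interchange: $1,337,860 · North Greenway: $1,547,720 · Lakeview Plaza: $1,124,060 · Hillcrest Reservoir: $1,839,400 · Garrison Corridor: $1,993,660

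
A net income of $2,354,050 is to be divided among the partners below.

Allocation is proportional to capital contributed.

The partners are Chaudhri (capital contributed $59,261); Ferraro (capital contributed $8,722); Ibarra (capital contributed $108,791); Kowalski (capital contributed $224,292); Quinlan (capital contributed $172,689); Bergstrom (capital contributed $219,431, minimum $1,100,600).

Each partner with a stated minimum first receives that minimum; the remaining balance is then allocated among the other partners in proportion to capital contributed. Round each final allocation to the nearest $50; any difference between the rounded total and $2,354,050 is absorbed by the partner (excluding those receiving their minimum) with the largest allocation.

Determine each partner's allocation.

Guaranteed amounts: Bergstrom $1,100,600. Balance $1,253,450.
Balance split over remaining capital contributed 573,755: Chaudhri 129,464.14 → $129,450; Ferraro 19,054.46 → $19,050; Ibarra 237,669.53 → $237,650; Kowalski 489,998.01 → $490,000; Quinlan 377,263.86 → $377,250.
Rounding difference +$50 applied to Kowalski → $490,050.

Chaudhri: $129,450 | Ferraro: $19,050 | Ibarra: $237,650 | Kowalski: $490,050 | Quinlan: $377,250 | Bergstrom: $1,100,600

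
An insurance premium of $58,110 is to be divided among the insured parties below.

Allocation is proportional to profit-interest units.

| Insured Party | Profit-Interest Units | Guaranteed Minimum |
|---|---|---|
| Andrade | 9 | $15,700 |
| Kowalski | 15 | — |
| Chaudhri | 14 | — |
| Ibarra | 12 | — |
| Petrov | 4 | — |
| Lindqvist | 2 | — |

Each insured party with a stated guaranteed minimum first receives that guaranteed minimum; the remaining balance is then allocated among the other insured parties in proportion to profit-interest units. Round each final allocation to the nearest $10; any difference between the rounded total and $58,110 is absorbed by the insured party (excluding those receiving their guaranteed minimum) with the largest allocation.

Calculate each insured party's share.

Andrade: $15,700; Kowalski: $13,540; Chaudhri: $12,630; Ibarra: $10,830; Petrov: $3,610; Lindqvist: $1,800

Fund the minimums — Andrade $15,700. Remaining pool $42,410.
Remaining pool split over remaining profit-interest units 47: Kowalski 13,535.11 → $13,540; Chaudhri 12,632.77 → $12,630; Ibarra 10,828.09 → $10,830; Petrov 3,609.36 → $3,610; Lindqvist 1,804.68 → $1,800.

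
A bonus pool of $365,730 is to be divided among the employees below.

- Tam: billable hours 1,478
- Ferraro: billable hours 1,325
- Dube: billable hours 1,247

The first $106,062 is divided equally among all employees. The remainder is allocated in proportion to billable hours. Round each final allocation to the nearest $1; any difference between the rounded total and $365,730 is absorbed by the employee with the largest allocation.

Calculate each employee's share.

Tam: $130,117; Ferraro: $120,307; Dube: $115,306

$106,062 shared equally gives $35,354 per employee.
Remainder $259,668 by billable hours (total 4,050): Tam 94,762.79 → $94,763; Ferraro 84,953.11 → $84,953; Dube 79,952.10 → $79,952.
Totals: Tam $35,354 + $94,763 = $130,117; Ferraro $35,354 + $84,953 = $120,307; Dube $35,354 + $79,952 = $115,306.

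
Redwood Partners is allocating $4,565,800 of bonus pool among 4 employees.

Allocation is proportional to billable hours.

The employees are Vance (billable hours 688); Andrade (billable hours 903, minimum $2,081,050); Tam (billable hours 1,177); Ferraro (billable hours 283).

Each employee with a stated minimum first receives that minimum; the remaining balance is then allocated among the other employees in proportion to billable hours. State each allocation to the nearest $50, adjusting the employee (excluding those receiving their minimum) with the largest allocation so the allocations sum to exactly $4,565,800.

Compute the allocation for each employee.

Vance: $795,850 | Andrade: $2,081,050 | Tam: $1,361,550 | Ferraro: $327,350

Minimums first: Andrade $2,081,050. Residual $2,484,750.
Residual split over remaining billable hours 2,148: Vance 795,860.34 → $795,850; Tam 1,361,522.70 → $1,361,500; Ferraro 327,366.97 → $327,350.
Rounding difference +$50 applied to Tam → $1,361,550.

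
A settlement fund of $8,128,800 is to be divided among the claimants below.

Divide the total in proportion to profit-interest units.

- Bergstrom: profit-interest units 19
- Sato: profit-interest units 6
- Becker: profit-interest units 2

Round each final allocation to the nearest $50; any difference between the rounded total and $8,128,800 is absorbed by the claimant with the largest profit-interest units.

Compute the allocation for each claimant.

Profit-interest units total: 19 + 6 + 2 = 27.
Pro-rata amounts: Bergstrom 5,720,266.67; Sato 1,806,400.00; Becker 602,133.33.
At nearest $50: Bergstrom $5,720,250; Sato $1,806,400; Becker $602,150. Sum = $8,128,800.
Sum already equals the total — no adjustment.

Bergstrom: $5,720,250 | Sato: $1,806,400 | Becker: $602,150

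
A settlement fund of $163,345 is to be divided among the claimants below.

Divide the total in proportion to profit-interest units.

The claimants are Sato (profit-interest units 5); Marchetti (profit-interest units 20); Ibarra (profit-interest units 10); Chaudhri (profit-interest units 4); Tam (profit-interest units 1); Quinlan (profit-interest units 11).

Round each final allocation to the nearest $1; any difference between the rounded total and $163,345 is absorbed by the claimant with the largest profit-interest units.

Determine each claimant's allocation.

Combined profit-interest units = 5 + 20 + 10 + 4 + 1 + 11 = 51.
Raw shares: Sato 16,014.22; Marchetti 64,056.86; Ibarra 32,028.43; Chaudhri 12,811.37; Tam 3,202.84; Quinlan 35,231.27.
After rounding ($1): Sato $16,014; Marchetti $64,057; Ibarra $32,028; Chaudhri $12,811; Tam $3,203; Quinlan $35,231. Sum = $163,344.
Difference $163,345 − $163,344 = +$1 applied to largest profit-interest units (Marchetti): Marchetti becomes $64,058.

Sato: $16,014 | Marchetti: $64,058 | Ibarra: $32,028 | Chaudhri: $12,811 | Tam: $3,203 | Quinlan: $35,231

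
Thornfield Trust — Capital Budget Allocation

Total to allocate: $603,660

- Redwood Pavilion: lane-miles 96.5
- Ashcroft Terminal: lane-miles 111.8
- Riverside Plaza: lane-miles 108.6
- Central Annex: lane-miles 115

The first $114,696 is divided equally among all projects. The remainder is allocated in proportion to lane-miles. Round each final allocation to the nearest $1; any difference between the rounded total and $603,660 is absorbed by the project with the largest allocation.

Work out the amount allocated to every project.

Redwood Pavilion: $137,924 | Ashcroft Terminal: $155,245 | Riverside Plaza: $151,623 | Central Annex: $158,868

Equal tier: $114,696 ÷ 4 = $28,674 apiece.
Remainder $488,964 by lane-miles (total 431.9): Redwood Pavilion 109,249.89 → $109,250; Ashcroft Terminal 126,571.37 → $126,571; Riverside Plaza 122,948.58 → $122,949; Central Annex 130,194.17 → $130,194.
Totals: Redwood Pavilion $28,674 + $109,250 = $137,924; Ashcroft Terminal $28,674 + $126,571 = $155,245; Riverside Plaza $28,674 + $122,949 = $151,623; Central Annex $28,674 + $130,194 = $158,868.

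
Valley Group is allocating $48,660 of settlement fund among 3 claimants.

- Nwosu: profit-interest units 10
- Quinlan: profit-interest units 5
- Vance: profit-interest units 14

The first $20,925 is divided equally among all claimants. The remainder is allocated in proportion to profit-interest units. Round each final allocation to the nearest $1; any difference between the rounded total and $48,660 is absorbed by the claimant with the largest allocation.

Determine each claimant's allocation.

Equal tier: $20,925 ÷ 3 = $6,975 apiece.
Remainder $27,735 by profit-interest units (total 29): Nwosu 9,563.79 → $9,564; Quinlan 4,781.90 → $4,782; Vance 13,389.31 → $13,389.
Totals: Nwosu $6,975 + $9,564 = $16,539; Quinlan $6,975 + $4,782 = $11,757; Vance $6,975 + $13,389 = $20,364.

Nwosu: $16,539 · Quinlan: $11,757 · Vance: $20,364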